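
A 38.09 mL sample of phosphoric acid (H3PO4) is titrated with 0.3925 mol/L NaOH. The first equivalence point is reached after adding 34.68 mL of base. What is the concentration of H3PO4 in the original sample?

0.357 M

n(NaOH) = 0.3925 x 0.03468 = 0.01361 mol.
At the first equivalence point, 1 mol OH^- react per mol H3PO4, so n(H3PO4) = 0.01361 / 1 = 0.01361 mol.
[H3PO4] = 0.01361 / 0.03809 L = 0.357 M.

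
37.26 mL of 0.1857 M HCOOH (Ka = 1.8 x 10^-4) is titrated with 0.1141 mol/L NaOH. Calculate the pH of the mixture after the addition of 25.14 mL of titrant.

3.59

Initial n(HCOOH) = 0.1857 x 0.03726 = 0.006919 mol.
n(NaOH) added = 0.1141 x 0.02514 = 0.002868 mol, converting that many moles of HCOOH to HCOO-.
Remaining n(HCOOH) = 0.004051 mol; n(HCOO-) = 0.002868 mol.
By Henderson-Hasselbalch, pH = pKa + log([A^-]/[HA]) = 3.74 + log(0.002868/0.004051) = 3.74 + (-0.15) = 3.59.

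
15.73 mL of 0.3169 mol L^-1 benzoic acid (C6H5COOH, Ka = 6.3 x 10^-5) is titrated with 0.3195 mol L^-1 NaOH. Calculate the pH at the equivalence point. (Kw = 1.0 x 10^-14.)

8.70

n(C6H5COOH) = 0.3169 x 0.01573 = 0.004985 mol; V(NaOH) at equivalence = 0.004985/0.3195 = 0.01560 L.
At equivalence all the acid is converted to C6H5COO-; total volume = 0.01573 + 0.01560 = 0.03133 L, so [C6H5COO-] = 0.004985/0.03133 = 0.1591 M.
Kb = Kw/Ka = 1.0e-14 / 6.3 x 10^-5 = 1.59e-10.
[OH^-] = sqrt(Kb x [C6H5COO-]) = sqrt(1.59e-10 x 0.1591) = 5.03e-6 M.
pOH = 5.30, so pH = 14.00 - 5.30 = 8.70.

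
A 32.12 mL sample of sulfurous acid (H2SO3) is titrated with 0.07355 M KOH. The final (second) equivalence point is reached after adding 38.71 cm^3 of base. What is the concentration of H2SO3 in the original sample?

0.0443 M

n(KOH) = 0.07355 x 0.03871 = 0.002847 mol.
At the final (second) equivalence point, 2 mol OH^- react per mol H2SO3, so n(H2SO3) = 0.002847 / 2 = 0.001424 mol.
[H2SO3] = 0.001424 / 0.03212 L = 0.0443 M.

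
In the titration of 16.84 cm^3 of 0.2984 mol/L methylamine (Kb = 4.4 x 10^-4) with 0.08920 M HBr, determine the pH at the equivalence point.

n(CH3NH2) = 0.2984 x 0.01684 = 0.005025 mol; V(HBr) at equivalence = 0.005025/0.08920 = 0.05633 L.
At equivalence the base is fully converted to CH3NH3+; total volume = 0.07317 L, so [CH3NH3+] = 0.005025/0.07317 = 0.06867 M.
Ka(CH3NH3+) = Kw/Kb = 1.0e-14 / 4.4 x 10^-4 = 2.27e-11.
[H^+] = sqrt(Ka x [CH3NH3+]) = sqrt(2.27e-11 x 0.06867) = 1.25e-6 M.
pH = -log(1.25e-6) = 5.90.

5.90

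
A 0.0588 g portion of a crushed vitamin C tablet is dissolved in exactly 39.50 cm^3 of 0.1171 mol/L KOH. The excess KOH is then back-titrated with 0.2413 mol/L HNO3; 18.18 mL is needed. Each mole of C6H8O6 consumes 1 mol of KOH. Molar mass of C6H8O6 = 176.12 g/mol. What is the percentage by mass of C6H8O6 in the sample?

71.5%

Total n(KOH) added = 0.1171 x 0.03950 = 0.004625 mol.
n(HNO3) used = 0.2413 x 0.01818 = 0.004387 mol, which equals the excess n(KOH).
So n(KOH) consumed by the sample = 0.004625 - 0.004387 = 0.0002386 mol.
n(C6H8O6) = 0.0002386 / 1 = 0.0002386 mol.
mass C6H8O6 = 0.0002386 x 176.12 = 0.04203 g, so %C6H8O6 = 0.04203/0.0588 x 100 = 71.5%.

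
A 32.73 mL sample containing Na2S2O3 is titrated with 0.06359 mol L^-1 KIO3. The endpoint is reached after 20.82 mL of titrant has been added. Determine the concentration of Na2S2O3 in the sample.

n(KIO3) = 0.06359 x 0.02082 = 0.001324 mol.
From the balanced equation, 1 mol KIO3 reacts with 6 mol Na2S2O3, so n(Na2S2O3) = 0.001324 x 6/1 = 0.007944 mol.
[Na2S2O3] = 0.007944 / 0.03273 L = 0.243 M.

0.243 M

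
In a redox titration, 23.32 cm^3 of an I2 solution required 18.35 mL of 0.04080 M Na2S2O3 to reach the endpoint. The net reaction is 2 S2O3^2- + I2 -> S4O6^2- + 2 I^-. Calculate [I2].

0.0161 M

n(Na2S2O3) = 0.04080 x 0.01835 = 0.0007487 mol.
From the balanced equation, 2 mol Na2S2O3 reacts with 1 mol I2, so n(I2) = 0.0007487 x 1/2 = 0.0003743 mol.
[I2] = 0.0003743 / 0.02332 L = 0.0161 M.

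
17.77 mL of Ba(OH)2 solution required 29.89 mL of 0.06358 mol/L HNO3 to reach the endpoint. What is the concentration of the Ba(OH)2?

n(HNO3) delivered = 0.06358 x 0.02989 = 0.001900 mol.
The reaction is 1 Ba(OH)2 + 2 HNO3, so n(Ba(OH)2) = 0.001900 x 1/2 = 0.0009502 mol.
[Ba(OH)2] = 0.0009502 mol / 0.01777 L = 0.0535 M.

0.0535 M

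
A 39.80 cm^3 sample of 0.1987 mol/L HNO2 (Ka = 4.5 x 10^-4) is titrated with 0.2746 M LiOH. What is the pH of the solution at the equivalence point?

8.20

n(HNO2) = 0.1987 x 0.03980 = 0.007908 mol; V(LiOH) at equivalence = 0.007908/0.2746 = 0.02880 L.
At equivalence all the acid is converted to NO2-; total volume = 0.03980 + 0.02880 = 0.06860 L, so [NO2-] = 0.007908/0.06860 = 0.1153 M.
Kb = Kw/Ka = 1.0e-14 / 4.5 x 10^-4 = 2.22e-11.
[OH^-] = sqrt(Kb x [NO2-]) = sqrt(2.22e-11 x 0.1153) = 1.60e-6 M.
pOH = 5.80, so pH = 14.00 - 5.80 = 8.20.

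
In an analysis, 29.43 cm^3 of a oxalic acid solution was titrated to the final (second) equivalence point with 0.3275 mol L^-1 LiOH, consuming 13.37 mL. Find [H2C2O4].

0.0744 M

n(LiOH) = 0.3275 x 0.01337 = 0.004379 mol.
At the final (second) equivalence point, 2 mol OH^- react per mol H2C2O4, so n(H2C2O4) = 0.004379 / 2 = 0.002189 mol.
[H2C2O4] = 0.002189 / 0.02943 L = 0.0744 M.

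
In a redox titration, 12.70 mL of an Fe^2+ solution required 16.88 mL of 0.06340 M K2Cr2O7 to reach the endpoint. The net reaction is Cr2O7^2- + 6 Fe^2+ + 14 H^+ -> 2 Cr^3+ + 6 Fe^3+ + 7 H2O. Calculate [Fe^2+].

0.506 M

n(K2Cr2O7) = 0.06340 x 0.01688 = 0.001070 mol.
From the balanced equation, 1 mol K2Cr2O7 reacts with 6 mol Fe^2+, so n(Fe^2+) = 0.001070 x 6/1 = 0.006421 mol.
[Fe^2+] = 0.006421 / 0.01270 L = 0.506 M.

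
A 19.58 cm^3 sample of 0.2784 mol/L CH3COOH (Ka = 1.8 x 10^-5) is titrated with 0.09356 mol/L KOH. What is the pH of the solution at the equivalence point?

8.79

n(CH3COOH) = 0.2784 x 0.01958 = 0.005451 mol; V(KOH) at equivalence = 0.005451/0.09356 = 0.05826 L.
At equivalence all the acid is converted to CH3COO-; total volume = 0.01958 + 0.05826 = 0.07784 L, so [CH3COO-] = 0.005451/0.07784 = 0.07003 M.
Kb = Kw/Ka = 1.0e-14 / 1.8 x 10^-5 = 5.56e-10.
[OH^-] = sqrt(Kb x [CH3COO-]) = sqrt(5.56e-10 x 0.07003) = 6.24e-6 M.
pOH = 5.21, so pH = 14.00 - 5.21 = 8.79.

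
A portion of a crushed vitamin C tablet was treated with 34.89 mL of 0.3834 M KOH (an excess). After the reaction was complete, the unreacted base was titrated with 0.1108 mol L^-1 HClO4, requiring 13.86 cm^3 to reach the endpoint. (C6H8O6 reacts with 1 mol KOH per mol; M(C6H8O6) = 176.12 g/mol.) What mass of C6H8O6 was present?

Total n(KOH) added = 0.3834 x 0.03489 = 0.01338 mol.
n(HClO4) used = 0.1108 x 0.01386 = 0.001536 mol, which equals the excess n(KOH).
So n(KOH) consumed by the sample = 0.01338 - 0.001536 = 0.01184 mol.
n(C6H8O6) = 0.01184 / 1 = 0.01184 mol.
mass = 0.01184 mol x 176.12 g/mol = 2.09 g.

2.09 g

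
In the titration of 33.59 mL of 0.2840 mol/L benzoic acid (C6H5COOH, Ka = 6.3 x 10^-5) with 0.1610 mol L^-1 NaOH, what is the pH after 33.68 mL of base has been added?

Initial n(C6H5COOH) = 0.2840 x 0.03359 = 0.009540 mol.
n(NaOH) added = 0.1610 x 0.03368 = 0.005422 mol, converting that many moles of C6H5COOH to C6H5COO-.
Remaining n(C6H5COOH) = 0.004117 mol; n(C6H5COO-) = 0.005422 mol.
By Henderson-Hasselbalch, pH = pKa + log([A^-]/[HA]) = 4.20 + log(0.005422/0.004117) = 4.20 + (+0.12) = 4.32.

4.32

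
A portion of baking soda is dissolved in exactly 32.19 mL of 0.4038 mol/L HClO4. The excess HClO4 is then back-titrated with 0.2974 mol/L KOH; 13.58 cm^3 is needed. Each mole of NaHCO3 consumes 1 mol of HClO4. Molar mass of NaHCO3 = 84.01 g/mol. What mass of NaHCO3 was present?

Total n(HClO4) added = 0.4038 x 0.03219 = 0.01300 mol.
n(KOH) used = 0.2974 x 0.01358 = 0.004039 mol, which equals the excess n(HClO4).
So n(HClO4) consumed by the sample = 0.01300 - 0.004039 = 0.008960 mol.
n(NaHCO3) = 0.008960 / 1 = 0.008960 mol.
mass = 0.008960 mol x 84.01 g/mol = 0.753 g.

0.753 g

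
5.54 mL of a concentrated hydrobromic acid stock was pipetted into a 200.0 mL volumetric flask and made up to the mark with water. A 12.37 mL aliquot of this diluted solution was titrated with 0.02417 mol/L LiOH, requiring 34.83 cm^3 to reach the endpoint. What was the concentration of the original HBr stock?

2.46 M

n(LiOH) = 0.02417 x 0.03483 = 0.0008418 mol.
n(HBr) in the aliquot = 0.0008418 mol.
[diluted HBr] = 0.0008418 / 0.01237 = 0.06806 M.
Dilution factor = 200.0/5.540 = 36.10, so [stock] = 0.06806 x 36.10 = 2.46 M.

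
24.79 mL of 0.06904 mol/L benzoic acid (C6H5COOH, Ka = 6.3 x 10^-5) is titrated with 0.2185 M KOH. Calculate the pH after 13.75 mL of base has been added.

12.53

n(acid) = 0.06904 x 0.02479 = 0.001712 mol; n(KOH) added = 0.2185 x 0.01375 = 0.003004 mol.
Base is in excess by 0.003004 - 0.001712 = 0.001293 mol in a total volume of 0.03854 L.
[OH^-] = 0.001293/0.03854 = 0.03355 M, so pOH = 1.47 and pH = 14.00 - 1.47 = 12.53.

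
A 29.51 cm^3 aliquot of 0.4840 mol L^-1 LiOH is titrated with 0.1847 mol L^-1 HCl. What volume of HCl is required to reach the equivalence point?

77.3 mL

n(LiOH) = 0.4840 mol/L x 0.02951 L = 0.01428 mol.
At equivalence n(HCl) = n(LiOH) = 0.01428 mol.
V(HCl) = 0.01428 / 0.1847 = 0.07733 L = 77.3 mL.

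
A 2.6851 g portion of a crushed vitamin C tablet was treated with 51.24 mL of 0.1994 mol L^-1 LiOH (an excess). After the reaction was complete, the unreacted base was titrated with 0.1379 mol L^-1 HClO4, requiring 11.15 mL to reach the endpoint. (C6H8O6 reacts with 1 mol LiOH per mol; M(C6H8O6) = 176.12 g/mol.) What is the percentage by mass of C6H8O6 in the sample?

56.9%

Total n(LiOH) added = 0.1994 x 0.05124 = 0.01022 mol.
n(HClO4) used = 0.1379 x 0.01115 = 0.001538 mol, which equals the excess n(LiOH).
So n(LiOH) consumed by the sample = 0.01022 - 0.001538 = 0.008680 mol.
n(C6H8O6) = 0.008680 / 1 = 0.008680 mol.
mass C6H8O6 = 0.008680 x 176.12 = 1.529 g, so %C6H8O6 = 1.529/2.6851 x 100 = 56.9%.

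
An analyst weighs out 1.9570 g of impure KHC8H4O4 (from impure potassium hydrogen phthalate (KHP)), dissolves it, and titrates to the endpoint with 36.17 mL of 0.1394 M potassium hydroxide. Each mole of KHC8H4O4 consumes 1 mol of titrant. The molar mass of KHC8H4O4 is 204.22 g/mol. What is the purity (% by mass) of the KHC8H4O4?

n(KOH) = 0.1394 x 0.03617 = 0.005042 mol.
n(KHC8H4O4) = 0.005042 / 1 = 0.005042 mol.
mass of KHC8H4O4 = 0.005042 x 204.22 = 1.030 g.
% purity = 1.030 / 1.9570 x 100 = 52.6%.

52.6%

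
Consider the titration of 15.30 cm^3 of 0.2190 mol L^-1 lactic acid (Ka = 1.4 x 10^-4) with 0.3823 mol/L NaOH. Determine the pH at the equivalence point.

n(HC3H5O3) = 0.2190 x 0.01530 = 0.003351 mol; V(NaOH) at equivalence = 0.003351/0.3823 = 0.008765 L.
At equivalence all the acid is converted to C3H5O3-; total volume = 0.01530 + 0.008765 = 0.02406 L, so [C3H5O3-] = 0.003351/0.02406 = 0.1392 M.
Kb = Kw/Ka = 1.0e-14 / 1.4 x 10^-4 = 7.14e-11.
[OH^-] = sqrt(Kb x [C3H5O3-]) = sqrt(7.14e-11 x 0.1392) = 3.15e-6 M.
pOH = 5.50, so pH = 14.00 - 5.50 = 8.50.

8.50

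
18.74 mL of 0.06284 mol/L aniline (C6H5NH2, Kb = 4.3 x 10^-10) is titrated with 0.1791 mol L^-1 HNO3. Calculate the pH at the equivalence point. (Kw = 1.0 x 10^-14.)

n(C6H5NH2) = 0.06284 x 0.01874 = 0.001178 mol; V(HNO3) at equivalence = 0.001178/0.1791 = 0.006575 L.
At equivalence the base is fully converted to C6H5NH3+; total volume = 0.02532 L, so [C6H5NH3+] = 0.001178/0.02532 = 0.04652 M.
Ka(C6H5NH3+) = Kw/Kb = 1.0e-14 / 4.3 x 10^-10 = 2.33e-5.
[H^+] = sqrt(Ka x [C6H5NH3+]) = sqrt(2.33e-5 x 0.04652) = 0.00104 M.
pH = -log(0.00104) = 2.98.

2.98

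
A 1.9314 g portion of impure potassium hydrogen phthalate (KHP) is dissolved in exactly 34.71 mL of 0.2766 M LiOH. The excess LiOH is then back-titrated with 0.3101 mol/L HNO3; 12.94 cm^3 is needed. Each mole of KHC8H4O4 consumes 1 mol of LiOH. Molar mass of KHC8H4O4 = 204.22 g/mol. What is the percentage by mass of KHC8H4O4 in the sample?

Total n(LiOH) added = 0.2766 x 0.03471 = 0.009601 mol.
n(HNO3) used = 0.3101 x 0.01294 = 0.004013 mol, which equals the excess n(LiOH).
So n(LiOH) consumed by the sample = 0.009601 - 0.004013 = 0.005588 mol.
n(KHC8H4O4) = 0.005588 / 1 = 0.005588 mol.
mass KHC8H4O4 = 0.005588 x 204.22 = 1.141 g, so %KHC8H4O4 = 1.141/1.9314 x 100 = 59.1%.

59.1%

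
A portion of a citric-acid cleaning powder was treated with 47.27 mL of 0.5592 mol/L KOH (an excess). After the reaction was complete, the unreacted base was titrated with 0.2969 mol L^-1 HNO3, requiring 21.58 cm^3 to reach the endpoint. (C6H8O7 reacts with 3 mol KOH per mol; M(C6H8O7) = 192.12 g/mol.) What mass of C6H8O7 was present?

Total n(KOH) added = 0.5592 x 0.04727 = 0.02643 mol.
n(HNO3) used = 0.2969 x 0.02158 = 0.006407 mol, which equals the excess n(KOH).
So n(KOH) consumed by the sample = 0.02643 - 0.006407 = 0.02003 mol.
n(C6H8O7) = 0.02003 / 3 = 0.006675 mol.
mass = 0.006675 mol x 192.12 g/mol = 1.28 g.

1.28 g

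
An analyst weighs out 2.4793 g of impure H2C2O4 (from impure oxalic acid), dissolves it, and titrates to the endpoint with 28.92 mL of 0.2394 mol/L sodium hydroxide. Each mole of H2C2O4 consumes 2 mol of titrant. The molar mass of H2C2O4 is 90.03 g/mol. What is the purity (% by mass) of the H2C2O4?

12.6%

n(NaOH) = 0.2394 x 0.02892 = 0.006923 mol.
n(H2C2O4) = 0.006923 / 2 = 0.003462 mol.
mass of H2C2O4 = 0.003462 x 90.03 = 0.3117 g.
% purity = 0.3117 / 2.4793 x 100 = 12.6%.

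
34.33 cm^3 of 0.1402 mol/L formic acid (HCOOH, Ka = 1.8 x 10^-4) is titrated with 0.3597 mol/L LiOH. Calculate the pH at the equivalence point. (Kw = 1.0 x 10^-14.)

n(HCOOH) = 0.1402 x 0.03433 = 0.004813 mol; V(LiOH) at equivalence = 0.004813/0.3597 = 0.01338 L.
At equivalence all the acid is converted to HCOO-; total volume = 0.03433 + 0.01338 = 0.04771 L, so [HCOO-] = 0.004813/0.04771 = 0.1009 M.
Kb = Kw/Ka = 1.0e-14 / 1.8 x 10^-4 = 5.56e-11.
[OH^-] = sqrt(Kb x [HCOO-]) = sqrt(5.56e-11 x 0.1009) = 2.37e-6 M.
pOH = 5.63, so pH = 14.00 - 5.63 = 8.37.

8.37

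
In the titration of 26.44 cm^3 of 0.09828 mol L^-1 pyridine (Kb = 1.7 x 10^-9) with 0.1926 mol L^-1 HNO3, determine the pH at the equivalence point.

3.21

n(C5H5N) = 0.09828 x 0.02644 = 0.002599 mol; V(HNO3) at equivalence = 0.002599/0.1926 = 0.01349 L.
At equivalence the base is fully converted to C5H5NH+; total volume = 0.03993 L, so [C5H5NH+] = 0.002599/0.03993 = 0.06507 M.
Ka(C5H5NH+) = Kw/Kb = 1.0e-14 / 1.7 x 10^-9 = 5.88e-6.
[H^+] = sqrt(Ka x [C5H5NH+]) = sqrt(5.88e-6 x 0.06507) = 0.000619 M.
pH = -log(0.000619) = 3.21.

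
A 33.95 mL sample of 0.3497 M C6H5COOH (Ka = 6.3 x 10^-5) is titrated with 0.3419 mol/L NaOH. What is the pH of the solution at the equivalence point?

8.72

n(C6H5COOH) = 0.3497 x 0.03395 = 0.01187 mol; V(NaOH) at equivalence = 0.01187/0.3419 = 0.03472 L.
At equivalence all the acid is converted to C6H5COO-; total volume = 0.03395 + 0.03472 = 0.06867 L, so [C6H5COO-] = 0.01187/0.06867 = 0.1729 M.
Kb = Kw/Ka = 1.0e-14 / 6.3 x 10^-5 = 1.59e-10.
[OH^-] = sqrt(Kb x [C6H5COO-]) = sqrt(1.59e-10 x 0.1729) = 5.24e-6 M.
pOH = 5.28, so pH = 14.00 - 5.28 = 8.72.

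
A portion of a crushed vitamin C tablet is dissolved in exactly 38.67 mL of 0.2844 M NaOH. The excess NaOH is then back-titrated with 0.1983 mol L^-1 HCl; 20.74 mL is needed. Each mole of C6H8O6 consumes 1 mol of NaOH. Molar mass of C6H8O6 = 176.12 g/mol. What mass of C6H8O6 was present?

1.21 g

Total n(NaOH) added = 0.2844 x 0.03867 = 0.01100 mol.
n(HCl) used = 0.1983 x 0.02074 = 0.004113 mol, which equals the excess n(NaOH).
So n(NaOH) consumed by the sample = 0.01100 - 0.004113 = 0.006885 mol.
n(C6H8O6) = 0.006885 / 1 = 0.006885 mol.
mass = 0.006885 mol x 176.12 g/mol = 1.21 g.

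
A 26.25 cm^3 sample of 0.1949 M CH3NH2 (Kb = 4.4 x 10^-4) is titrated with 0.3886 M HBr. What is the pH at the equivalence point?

n(CH3NH2) = 0.1949 x 0.02625 = 0.005116 mol; V(HBr) at equivalence = 0.005116/0.3886 = 0.01317 L.
At equivalence the base is fully converted to CH3NH3+; total volume = 0.03942 L, so [CH3NH3+] = 0.005116/0.03942 = 0.1298 M.
Ka(CH3NH3+) = Kw/Kb = 1.0e-14 / 4.4 x 10^-4 = 2.27e-11.
[H^+] = sqrt(Ka x [CH3NH3+]) = sqrt(2.27e-11 x 0.1298) = 1.72e-6 M.
pH = -log(1.72e-6) = 5.77.

5.77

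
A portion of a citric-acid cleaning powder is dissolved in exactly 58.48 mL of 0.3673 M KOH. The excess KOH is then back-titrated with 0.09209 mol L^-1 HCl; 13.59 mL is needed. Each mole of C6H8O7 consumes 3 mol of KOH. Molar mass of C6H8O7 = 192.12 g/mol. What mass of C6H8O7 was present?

1.30 g

Total n(KOH) added = 0.3673 x 0.05848 = 0.02148 mol.
n(HCl) used = 0.09209 x 0.01359 = 0.001252 mol, which equals the excess n(KOH).
So n(KOH) consumed by the sample = 0.02148 - 0.001252 = 0.02023 mol.
n(C6H8O7) = 0.02023 / 3 = 0.006743 mol.
mass = 0.006743 mol x 192.12 g/mol = 1.30 g.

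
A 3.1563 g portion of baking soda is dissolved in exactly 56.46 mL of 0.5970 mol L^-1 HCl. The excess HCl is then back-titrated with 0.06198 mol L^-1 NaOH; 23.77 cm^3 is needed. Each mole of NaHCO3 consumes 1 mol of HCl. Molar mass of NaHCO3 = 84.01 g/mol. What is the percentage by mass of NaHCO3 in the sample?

Total n(HCl) added = 0.5970 x 0.05646 = 0.03371 mol.
n(NaOH) used = 0.06198 x 0.02377 = 0.001473 mol, which equals the excess n(HCl).
So n(HCl) consumed by the sample = 0.03371 - 0.001473 = 0.03223 mol.
n(NaHCO3) = 0.03223 / 1 = 0.03223 mol.
mass NaHCO3 = 0.03223 x 84.01 = 2.708 g, so %NaHCO3 = 2.708/3.1563 x 100 = 85.8%.

85.8%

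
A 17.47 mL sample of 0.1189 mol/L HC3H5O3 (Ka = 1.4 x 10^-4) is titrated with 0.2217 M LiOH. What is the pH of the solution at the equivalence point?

n(HC3H5O3) = 0.1189 x 0.01747 = 0.002077 mol; V(LiOH) at equivalence = 0.002077/0.2217 = 0.009369 L.
At equivalence all the acid is converted to C3H5O3-; total volume = 0.01747 + 0.009369 = 0.02684 L, so [C3H5O3-] = 0.002077/0.02684 = 0.07739 M.
Kb = Kw/Ka = 1.0e-14 / 1.4 x 10^-4 = 7.14e-11.
[OH^-] = sqrt(Kb x [C3H5O3-]) = sqrt(7.14e-11 x 0.07739) = 2.35e-6 M.
pOH = 5.63, so pH = 14.00 - 5.63 = 8.37.

8.37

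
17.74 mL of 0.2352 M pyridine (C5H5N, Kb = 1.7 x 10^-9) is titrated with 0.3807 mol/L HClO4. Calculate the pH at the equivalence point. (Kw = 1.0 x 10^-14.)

n(C5H5N) = 0.2352 x 0.01774 = 0.004172 mol; V(HClO4) at equivalence = 0.004172/0.3807 = 0.01096 L.
At equivalence the base is fully converted to C5H5NH+; total volume = 0.02870 L, so [C5H5NH+] = 0.004172/0.02870 = 0.1454 M.
Ka(C5H5NH+) = Kw/Kb = 1.0e-14 / 1.7 x 10^-9 = 5.88e-6.
[H^+] = sqrt(Ka x [C5H5NH+]) = sqrt(5.88e-6 x 0.1454) = 0.000925 M.
pH = -log(0.000925) = 3.03.

3.03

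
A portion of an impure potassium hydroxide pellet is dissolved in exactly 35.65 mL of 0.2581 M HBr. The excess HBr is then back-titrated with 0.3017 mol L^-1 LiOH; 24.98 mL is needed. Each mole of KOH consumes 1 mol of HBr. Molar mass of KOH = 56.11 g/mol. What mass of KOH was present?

Total n(HBr) added = 0.2581 x 0.03565 = 0.009201 mol.
n(LiOH) used = 0.3017 x 0.02498 = 0.007536 mol, which equals the excess n(HBr).
So n(HBr) consumed by the sample = 0.009201 - 0.007536 = 0.001665 mol.
n(KOH) = 0.001665 / 1 = 0.001665 mol.
mass = 0.001665 mol x 56.11 g/mol = 0.0934 g.

0.0934 g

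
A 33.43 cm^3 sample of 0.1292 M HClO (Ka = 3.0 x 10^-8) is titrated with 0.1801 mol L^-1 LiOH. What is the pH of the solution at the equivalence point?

n(HClO) = 0.1292 x 0.03343 = 0.004319 mol; V(LiOH) at equivalence = 0.004319/0.1801 = 0.02398 L.
At equivalence all the acid is converted to ClO-; total volume = 0.03343 + 0.02398 = 0.05741 L, so [ClO-] = 0.004319/0.05741 = 0.07523 M.
Kb = Kw/Ka = 1.0e-14 / 3.0 x 10^-8 = 3.33e-7.
[OH^-] = sqrt(Kb x [ClO-]) = sqrt(3.33e-7 x 0.07523) = 0.000158 M.
pOH = 3.80, so pH = 14.00 - 3.80 = 10.20.

10.20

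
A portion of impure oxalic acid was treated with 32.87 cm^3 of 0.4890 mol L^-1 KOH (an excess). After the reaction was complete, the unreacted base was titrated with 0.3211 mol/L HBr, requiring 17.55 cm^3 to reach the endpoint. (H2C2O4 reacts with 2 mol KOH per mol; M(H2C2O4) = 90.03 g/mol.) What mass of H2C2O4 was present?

0.470 g

Total n(KOH) added = 0.4890 x 0.03287 = 0.01607 mol.
n(HBr) used = 0.3211 x 0.01755 = 0.005635 mol, which equals the excess n(KOH).
So n(KOH) consumed by the sample = 0.01607 - 0.005635 = 0.01044 mol.
n(H2C2O4) = 0.01044 / 2 = 0.005219 mol.
mass = 0.005219 mol x 90.03 g/mol = 0.470 g.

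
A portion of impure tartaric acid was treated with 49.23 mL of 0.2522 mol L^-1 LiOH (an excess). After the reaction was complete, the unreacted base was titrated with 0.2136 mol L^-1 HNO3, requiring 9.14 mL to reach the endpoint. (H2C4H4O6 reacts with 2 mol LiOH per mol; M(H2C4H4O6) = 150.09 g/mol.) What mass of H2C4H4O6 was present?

0.785 g

Total n(LiOH) added = 0.2522 x 0.04923 = 0.01242 mol.
n(HNO3) used = 0.2136 x 0.009140 = 0.001952 mol, which equals the excess n(LiOH).
So n(LiOH) consumed by the sample = 0.01242 - 0.001952 = 0.01046 mol.
n(H2C4H4O6) = 0.01046 / 2 = 0.005232 mol.
mass = 0.005232 mol x 150.09 g/mol = 0.785 g.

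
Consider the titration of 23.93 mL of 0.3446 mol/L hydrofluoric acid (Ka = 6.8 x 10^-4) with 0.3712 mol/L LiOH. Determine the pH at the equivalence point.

8.21

n(HF) = 0.3446 x 0.02393 = 0.008246 mol; V(LiOH) at equivalence = 0.008246/0.3712 = 0.02222 L.
At equivalence all the acid is converted to F-; total volume = 0.02393 + 0.02222 = 0.04615 L, so [F-] = 0.008246/0.04615 = 0.1787 M.
Kb = Kw/Ka = 1.0e-14 / 6.8 x 10^-4 = 1.47e-11.
[OH^-] = sqrt(Kb x [F-]) = sqrt(1.47e-11 x 0.1787) = 1.62e-6 M.
pOH = 5.79, so pH = 14.00 - 5.79 = 8.21.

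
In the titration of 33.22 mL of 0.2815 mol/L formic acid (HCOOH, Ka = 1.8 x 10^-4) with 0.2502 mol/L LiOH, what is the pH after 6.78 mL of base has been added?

3.09

Initial n(HCOOH) = 0.2815 x 0.03322 = 0.009351 mol.
n(LiOH) added = 0.2502 x 0.006780 = 0.001696 mol, converting that many moles of HCOOH to HCOO-.
Remaining n(HCOOH) = 0.007655 mol; n(HCOO-) = 0.001696 mol.
By Henderson-Hasselbalch, pH = pKa + log([A^-]/[HA]) = 3.74 + log(0.001696/0.007655) = 3.74 + (-0.65) = 3.09.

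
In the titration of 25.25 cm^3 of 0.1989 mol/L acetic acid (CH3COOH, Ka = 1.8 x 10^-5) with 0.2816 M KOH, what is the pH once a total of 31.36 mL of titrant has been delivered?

12.83

n(acid) = 0.1989 x 0.02525 = 0.005022 mol; n(KOH) added = 0.2816 x 0.03136 = 0.008831 mol.
Base is in excess by 0.008831 - 0.005022 = 0.003809 mol in a total volume of 0.05661 L.
[OH^-] = 0.003809/0.05661 = 0.06728 M, so pOH = 1.17 and pH = 14.00 - 1.17 = 12.83.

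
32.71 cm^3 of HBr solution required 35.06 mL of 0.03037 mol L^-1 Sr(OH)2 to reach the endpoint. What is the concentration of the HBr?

0.0651 M

n(Sr(OH)2) delivered = 0.03037 x 0.03506 = 0.001065 mol.
The reaction is 2 HBr + 1 Sr(OH)2, so n(HBr) = 0.001065 x 2/1 = 0.002130 mol.
[HBr] = 0.002130 mol / 0.03271 L = 0.0651 M.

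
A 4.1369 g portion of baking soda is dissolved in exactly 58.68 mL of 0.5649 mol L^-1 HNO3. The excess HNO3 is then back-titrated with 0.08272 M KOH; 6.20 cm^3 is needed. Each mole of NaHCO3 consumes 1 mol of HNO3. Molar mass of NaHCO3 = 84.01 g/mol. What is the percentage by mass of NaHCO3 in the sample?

66.3%

Total n(HNO3) added = 0.5649 x 0.05868 = 0.03315 mol.
n(KOH) used = 0.08272 x 0.006200 = 0.0005129 mol, which equals the excess n(HNO3).
So n(HNO3) consumed by the sample = 0.03315 - 0.0005129 = 0.03264 mol.
n(NaHCO3) = 0.03264 / 1 = 0.03264 mol.
mass NaHCO3 = 0.03264 x 84.01 = 2.742 g, so %NaHCO3 = 2.742/4.1369 x 100 = 66.3%.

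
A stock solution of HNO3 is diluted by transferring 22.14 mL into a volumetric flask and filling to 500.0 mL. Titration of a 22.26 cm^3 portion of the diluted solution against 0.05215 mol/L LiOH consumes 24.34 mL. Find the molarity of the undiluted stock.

1.29 M

n(LiOH) = 0.05215 x 0.02434 = 0.001269 mol.
n(HNO3) in the aliquot = 0.001269 mol.
[diluted HNO3] = 0.001269 / 0.02226 = 0.05702 M.
Dilution factor = 500.0/22.14 = 22.58, so [stock] = 0.05702 x 22.58 = 1.29 M.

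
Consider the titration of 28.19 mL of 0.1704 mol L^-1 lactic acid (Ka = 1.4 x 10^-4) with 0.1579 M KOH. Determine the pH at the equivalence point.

8.38

n(HC3H5O3) = 0.1704 x 0.02819 = 0.004804 mol; V(KOH) at equivalence = 0.004804/0.1579 = 0.03042 L.
At equivalence all the acid is converted to C3H5O3-; total volume = 0.02819 + 0.03042 = 0.05861 L, so [C3H5O3-] = 0.004804/0.05861 = 0.08196 M.
Kb = Kw/Ka = 1.0e-14 / 1.4 x 10^-4 = 7.14e-11.
[OH^-] = sqrt(Kb x [C3H5O3-]) = sqrt(7.14e-11 x 0.08196) = 2.42e-6 M.
pOH = 5.62, so pH = 14.00 - 5.62 = 8.38.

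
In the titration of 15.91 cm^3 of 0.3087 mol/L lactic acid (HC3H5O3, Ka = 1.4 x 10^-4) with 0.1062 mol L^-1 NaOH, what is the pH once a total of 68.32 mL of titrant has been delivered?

n(acid) = 0.3087 x 0.01591 = 0.004911 mol; n(NaOH) added = 0.1062 x 0.06832 = 0.007256 mol.
Base is in excess by 0.007256 - 0.004911 = 0.002344 mol in a total volume of 0.08423 L.
[OH^-] = 0.002344/0.08423 = 0.02783 M, so pOH = 1.56 and pH = 14.00 - 1.56 = 12.44.

12.44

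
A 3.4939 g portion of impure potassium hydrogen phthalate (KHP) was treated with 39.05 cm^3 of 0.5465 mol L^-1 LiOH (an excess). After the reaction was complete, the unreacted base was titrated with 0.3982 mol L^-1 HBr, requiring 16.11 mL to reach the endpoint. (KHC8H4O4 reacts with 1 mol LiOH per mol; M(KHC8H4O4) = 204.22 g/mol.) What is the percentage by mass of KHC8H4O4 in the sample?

Total n(LiOH) added = 0.5465 x 0.03905 = 0.02134 mol.
n(HBr) used = 0.3982 x 0.01611 = 0.006415 mol, which equals the excess n(LiOH).
So n(LiOH) consumed by the sample = 0.02134 - 0.006415 = 0.01493 mol.
n(KHC8H4O4) = 0.01493 / 1 = 0.01493 mol.
mass KHC8H4O4 = 0.01493 x 204.22 = 3.048 g, so %KHC8H4O4 = 3.048/3.4939 x 100 = 87.2%.

87.2%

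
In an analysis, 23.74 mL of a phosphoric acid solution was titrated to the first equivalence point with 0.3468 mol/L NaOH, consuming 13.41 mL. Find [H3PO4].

n(NaOH) = 0.3468 x 0.01341 = 0.004651 mol.
At the first equivalence point, 1 mol OH^- react per mol H3PO4, so n(H3PO4) = 0.004651 / 1 = 0.004651 mol.
[H3PO4] = 0.004651 / 0.02374 L = 0.196 M.

0.196 M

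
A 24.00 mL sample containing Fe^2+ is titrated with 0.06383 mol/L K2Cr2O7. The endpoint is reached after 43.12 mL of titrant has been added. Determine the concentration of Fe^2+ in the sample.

n(K2Cr2O7) = 0.06383 x 0.04312 = 0.002752 mol.
From the balanced equation, 1 mol K2Cr2O7 reacts with 6 mol Fe^2+, so n(Fe^2+) = 0.002752 x 6/1 = 0.01651 mol.
[Fe^2+] = 0.01651 / 0.02400 L = 0.688 M.

0.688 M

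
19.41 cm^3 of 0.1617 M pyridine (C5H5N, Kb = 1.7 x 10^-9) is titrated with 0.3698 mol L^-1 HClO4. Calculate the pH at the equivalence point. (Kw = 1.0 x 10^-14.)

3.09

n(C5H5N) = 0.1617 x 0.01941 = 0.003139 mol; V(HClO4) at equivalence = 0.003139/0.3698 = 0.008487 L.
At equivalence the base is fully converted to C5H5NH+; total volume = 0.02790 L, so [C5H5NH+] = 0.003139/0.02790 = 0.1125 M.
Ka(C5H5NH+) = Kw/Kb = 1.0e-14 / 1.7 x 10^-9 = 5.88e-6.
[H^+] = sqrt(Ka x [C5H5NH+]) = sqrt(5.88e-6 x 0.1125) = 0.000814 M.
pH = -log(0.000814) = 3.09.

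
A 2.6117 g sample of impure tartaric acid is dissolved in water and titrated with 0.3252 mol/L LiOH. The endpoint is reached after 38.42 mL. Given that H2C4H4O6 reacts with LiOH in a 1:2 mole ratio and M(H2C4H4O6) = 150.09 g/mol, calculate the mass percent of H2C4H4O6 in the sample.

n(LiOH) = 0.3252 x 0.03842 = 0.01249 mol.
n(H2C4H4O6) = 0.01249 / 2 = 0.006247 mol.
mass of H2C4H4O6 = 0.006247 x 150.09 = 0.9376 g.
% purity = 0.9376 / 2.6117 x 100 = 35.9%.

35.9%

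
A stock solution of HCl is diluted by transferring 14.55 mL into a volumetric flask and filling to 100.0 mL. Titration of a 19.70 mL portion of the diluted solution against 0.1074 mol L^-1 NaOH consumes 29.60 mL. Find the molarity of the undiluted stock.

n(NaOH) = 0.1074 x 0.02960 = 0.003179 mol.
n(HCl) in the aliquot = 0.003179 mol.
[diluted HCl] = 0.003179 / 0.01970 = 0.1614 M.
Dilution factor = 100.0/14.55 = 6.873, so [stock] = 0.1614 x 6.873 = 1.11 M.

1.11 M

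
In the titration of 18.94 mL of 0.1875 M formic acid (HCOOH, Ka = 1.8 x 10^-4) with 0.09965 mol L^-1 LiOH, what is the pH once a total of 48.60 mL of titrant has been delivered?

12.28

n(acid) = 0.1875 x 0.01894 = 0.003551 mol; n(LiOH) added = 0.09965 x 0.04860 = 0.004843 mol.
Base is in excess by 0.004843 - 0.003551 = 0.001292 mol in a total volume of 0.06754 L.
[OH^-] = 0.001292/0.06754 = 0.01913 M, so pOH = 1.72 and pH = 14.00 - 1.72 = 12.28.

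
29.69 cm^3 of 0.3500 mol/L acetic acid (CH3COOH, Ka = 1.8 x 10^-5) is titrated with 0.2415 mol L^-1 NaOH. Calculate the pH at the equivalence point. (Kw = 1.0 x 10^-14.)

n(CH3COOH) = 0.3500 x 0.02969 = 0.01039 mol; V(NaOH) at equivalence = 0.01039/0.2415 = 0.04303 L.
At equivalence all the acid is converted to CH3COO-; total volume = 0.02969 + 0.04303 = 0.07272 L, so [CH3COO-] = 0.01039/0.07272 = 0.1429 M.
Kb = Kw/Ka = 1.0e-14 / 1.8 x 10^-5 = 5.56e-10.
[OH^-] = sqrt(Kb x [CH3COO-]) = sqrt(5.56e-10 x 0.1429) = 8.91e-6 M.
pOH = 5.05, so pH = 14.00 - 5.05 = 8.95.

8.95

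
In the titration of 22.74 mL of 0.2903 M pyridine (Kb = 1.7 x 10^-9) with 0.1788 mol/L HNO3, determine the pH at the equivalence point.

n(C5H5N) = 0.2903 x 0.02274 = 0.006601 mol; V(HNO3) at equivalence = 0.006601/0.1788 = 0.03692 L.
At equivalence the base is fully converted to C5H5NH+; total volume = 0.05966 L, so [C5H5NH+] = 0.006601/0.05966 = 0.1106 M.
Ka(C5H5NH+) = Kw/Kb = 1.0e-14 / 1.7 x 10^-9 = 5.88e-6.
[H^+] = sqrt(Ka x [C5H5NH+]) = sqrt(5.88e-6 x 0.1106) = 0.000807 M.
pH = -log(0.000807) = 3.09.

3.09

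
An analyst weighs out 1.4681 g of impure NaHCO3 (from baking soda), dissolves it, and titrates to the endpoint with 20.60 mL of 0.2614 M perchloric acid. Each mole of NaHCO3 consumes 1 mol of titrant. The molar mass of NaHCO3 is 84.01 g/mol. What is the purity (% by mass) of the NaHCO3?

30.8%

n(HClO4) = 0.2614 x 0.02060 = 0.005385 mol.
n(NaHCO3) = 0.005385 / 1 = 0.005385 mol.
mass of NaHCO3 = 0.005385 x 84.01 = 0.4524 g.
% purity = 0.4524 / 1.4681 x 100 = 30.8%.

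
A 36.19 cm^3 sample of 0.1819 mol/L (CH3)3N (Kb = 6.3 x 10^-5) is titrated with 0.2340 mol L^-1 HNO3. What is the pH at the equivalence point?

n((CH3)3N) = 0.1819 x 0.03619 = 0.006583 mol; V(HNO3) at equivalence = 0.006583/0.2340 = 0.02813 L.
At equivalence the base is fully converted to (CH3)3NH+; total volume = 0.06432 L, so [(CH3)3NH+] = 0.006583/0.06432 = 0.1023 M.
Ka((CH3)3NH+) = Kw/Kb = 1.0e-14 / 6.3 x 10^-5 = 1.59e-10.
[H^+] = sqrt(Ka x [(CH3)3NH+]) = sqrt(1.59e-10 x 0.1023) = 4.03e-6 M.
pH = -log(4.03e-6) = 5.39.

5.39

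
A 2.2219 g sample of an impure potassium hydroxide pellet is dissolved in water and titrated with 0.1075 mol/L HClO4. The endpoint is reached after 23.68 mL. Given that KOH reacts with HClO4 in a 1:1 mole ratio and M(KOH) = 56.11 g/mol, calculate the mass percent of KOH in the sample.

6.43%

n(HClO4) = 0.1075 x 0.02368 = 0.002546 mol.
n(KOH) = 0.002546 / 1 = 0.002546 mol.
mass of KOH = 0.002546 x 56.11 = 0.1428 g.
% purity = 0.1428 / 2.2219 x 100 = 6.43%.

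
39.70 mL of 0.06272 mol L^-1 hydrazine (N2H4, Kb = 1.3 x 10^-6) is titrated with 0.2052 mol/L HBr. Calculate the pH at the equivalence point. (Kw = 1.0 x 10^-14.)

4.72

n(N2H4) = 0.06272 x 0.03970 = 0.002490 mol; V(HBr) at equivalence = 0.002490/0.2052 = 0.01213 L.
At equivalence the base is fully converted to N2H5+; total volume = 0.05183 L, so [N2H5+] = 0.002490/0.05183 = 0.04804 M.
Ka(N2H5+) = Kw/Kb = 1.0e-14 / 1.3 x 10^-6 = 7.69e-9.
[H^+] = sqrt(Ka x [N2H5+]) = sqrt(7.69e-9 x 0.04804) = 1.92e-5 M.
pH = -log(1.92e-5) = 4.72.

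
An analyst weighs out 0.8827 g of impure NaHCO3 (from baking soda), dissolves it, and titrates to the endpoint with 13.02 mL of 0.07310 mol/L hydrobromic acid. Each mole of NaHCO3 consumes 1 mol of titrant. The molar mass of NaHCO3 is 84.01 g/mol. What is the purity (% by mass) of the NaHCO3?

n(HBr) = 0.07310 x 0.01302 = 0.0009518 mol.
n(NaHCO3) = 0.0009518 / 1 = 0.0009518 mol.
mass of NaHCO3 = 0.0009518 x 84.01 = 0.07996 g.
% purity = 0.07996 / 0.8827 x 100 = 9.06%.

9.06%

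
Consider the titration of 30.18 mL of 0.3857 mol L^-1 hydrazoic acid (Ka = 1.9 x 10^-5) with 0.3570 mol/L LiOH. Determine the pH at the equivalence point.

8.99

n(HN3) = 0.3857 x 0.03018 = 0.01164 mol; V(LiOH) at equivalence = 0.01164/0.3570 = 0.03261 L.
At equivalence all the acid is converted to N3-; total volume = 0.03018 + 0.03261 = 0.06279 L, so [N3-] = 0.01164/0.06279 = 0.1854 M.
Kb = Kw/Ka = 1.0e-14 / 1.9 x 10^-5 = 5.26e-10.
[OH^-] = sqrt(Kb x [N3-]) = sqrt(5.26e-10 x 0.1854) = 9.88e-6 M.
pOH = 5.01, so pH = 14.00 - 5.01 = 8.99.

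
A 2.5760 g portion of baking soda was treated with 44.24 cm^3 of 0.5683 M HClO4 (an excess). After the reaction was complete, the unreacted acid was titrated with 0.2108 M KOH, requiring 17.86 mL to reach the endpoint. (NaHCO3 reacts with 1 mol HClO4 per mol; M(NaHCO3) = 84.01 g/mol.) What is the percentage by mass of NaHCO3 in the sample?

Total n(HClO4) added = 0.5683 x 0.04424 = 0.02514 mol.
n(KOH) used = 0.2108 x 0.01786 = 0.003765 mol, which equals the excess n(HClO4).
So n(HClO4) consumed by the sample = 0.02514 - 0.003765 = 0.02138 mol.
n(NaHCO3) = 0.02138 / 1 = 0.02138 mol.
mass NaHCO3 = 0.02138 x 84.01 = 1.796 g, so %NaHCO3 = 1.796/2.5760 x 100 = 69.7%.

69.7%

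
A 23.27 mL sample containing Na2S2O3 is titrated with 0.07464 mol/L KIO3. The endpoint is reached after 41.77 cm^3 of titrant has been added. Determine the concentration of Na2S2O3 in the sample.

0.804 M

n(KIO3) = 0.07464 x 0.04177 = 0.003118 mol.
From the balanced equation, 1 mol KIO3 reacts with 6 mol Na2S2O3, so n(Na2S2O3) = 0.003118 x 6/1 = 0.01871 mol.
[Na2S2O3] = 0.01871 / 0.02327 L = 0.804 M.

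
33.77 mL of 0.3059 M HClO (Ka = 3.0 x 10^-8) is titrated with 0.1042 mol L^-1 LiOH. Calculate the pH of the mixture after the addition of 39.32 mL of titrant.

7.34

Initial n(HClO) = 0.3059 x 0.03377 = 0.01033 mol.
n(LiOH) added = 0.1042 x 0.03932 = 0.004097 mol, converting that many moles of HClO to ClO-.
Remaining n(HClO) = 0.006233 mol; n(ClO-) = 0.004097 mol.
By Henderson-Hasselbalch, pH = pKa + log([A^-]/[HA]) = 7.52 + log(0.004097/0.006233) = 7.52 + (-0.18) = 7.34.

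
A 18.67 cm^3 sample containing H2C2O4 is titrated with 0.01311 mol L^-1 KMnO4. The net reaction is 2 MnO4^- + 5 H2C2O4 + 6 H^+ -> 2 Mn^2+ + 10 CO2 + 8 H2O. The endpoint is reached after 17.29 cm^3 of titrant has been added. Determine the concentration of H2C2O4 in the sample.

n(KMnO4) = 0.01311 x 0.01729 = 0.0002267 mol.
From the balanced equation, 2 mol KMnO4 reacts with 5 mol H2C2O4, so n(H2C2O4) = 0.0002267 x 5/2 = 0.0005667 mol.
[H2C2O4] = 0.0005667 / 0.01867 L = 0.0304 M.

0.0304 M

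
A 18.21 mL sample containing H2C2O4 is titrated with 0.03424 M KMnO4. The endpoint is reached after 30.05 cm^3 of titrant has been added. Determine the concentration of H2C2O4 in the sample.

0.141 M

n(KMnO4) = 0.03424 x 0.03005 = 0.001029 mol.
From the balanced equation, 2 mol KMnO4 reacts with 5 mol H2C2O4, so n(H2C2O4) = 0.001029 x 5/2 = 0.002572 mol.
[H2C2O4] = 0.002572 / 0.01821 L = 0.141 M.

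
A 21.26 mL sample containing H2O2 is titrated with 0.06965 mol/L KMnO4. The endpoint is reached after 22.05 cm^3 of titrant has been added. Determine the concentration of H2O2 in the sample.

0.181 M

n(KMnO4) = 0.06965 x 0.02205 = 0.001536 mol.
From the balanced equation, 2 mol KMnO4 reacts with 5 mol H2O2, so n(H2O2) = 0.001536 x 5/2 = 0.003839 mol.
[H2O2] = 0.003839 / 0.02126 L = 0.181 M.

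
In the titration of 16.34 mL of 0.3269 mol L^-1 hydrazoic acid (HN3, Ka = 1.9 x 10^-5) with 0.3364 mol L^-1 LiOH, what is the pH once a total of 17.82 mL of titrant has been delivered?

n(acid) = 0.3269 x 0.01634 = 0.005342 mol; n(LiOH) added = 0.3364 x 0.01782 = 0.005995 mol.
Base is in excess by 0.005995 - 0.005342 = 0.0006531 mol in a total volume of 0.03416 L.
[OH^-] = 0.0006531/0.03416 = 0.01912 M, so pOH = 1.72 and pH = 14.00 - 1.72 = 12.28.

12.28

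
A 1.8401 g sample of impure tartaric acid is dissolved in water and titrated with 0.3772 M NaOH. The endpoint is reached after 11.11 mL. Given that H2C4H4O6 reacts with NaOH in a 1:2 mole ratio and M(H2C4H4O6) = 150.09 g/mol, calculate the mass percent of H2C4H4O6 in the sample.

n(NaOH) = 0.3772 x 0.01111 = 0.004191 mol.
n(H2C4H4O6) = 0.004191 / 2 = 0.002095 mol.
mass of H2C4H4O6 = 0.002095 x 150.09 = 0.3145 g.
% purity = 0.3145 / 1.8401 x 100 = 17.1%.

17.1%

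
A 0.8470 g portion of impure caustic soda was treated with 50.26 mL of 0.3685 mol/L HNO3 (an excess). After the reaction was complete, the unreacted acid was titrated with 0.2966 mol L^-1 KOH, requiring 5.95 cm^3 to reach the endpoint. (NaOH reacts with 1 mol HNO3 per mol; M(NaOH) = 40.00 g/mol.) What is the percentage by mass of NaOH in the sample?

79.1%

Total n(HNO3) added = 0.3685 x 0.05026 = 0.01852 mol.
n(KOH) used = 0.2966 x 0.005950 = 0.001765 mol, which equals the excess n(HNO3).
So n(HNO3) consumed by the sample = 0.01852 - 0.001765 = 0.01676 mol.
n(NaOH) = 0.01676 / 1 = 0.01676 mol.
mass NaOH = 0.01676 x 40.00 = 0.6702 g, so %NaOH = 0.6702/0.8470 x 100 = 79.1%.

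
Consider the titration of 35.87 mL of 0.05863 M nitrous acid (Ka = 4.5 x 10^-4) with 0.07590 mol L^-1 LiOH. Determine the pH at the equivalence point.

7.93

n(HNO2) = 0.05863 x 0.03587 = 0.002103 mol; V(LiOH) at equivalence = 0.002103/0.07590 = 0.02771 L.
At equivalence all the acid is converted to NO2-; total volume = 0.03587 + 0.02771 = 0.06358 L, so [NO2-] = 0.002103/0.06358 = 0.03308 M.
Kb = Kw/Ka = 1.0e-14 / 4.5 x 10^-4 = 2.22e-11.
[OH^-] = sqrt(Kb x [NO2-]) = sqrt(2.22e-11 x 0.03308) = 8.57e-7 M.
pOH = 6.07, so pH = 14.00 - 6.07 = 7.93.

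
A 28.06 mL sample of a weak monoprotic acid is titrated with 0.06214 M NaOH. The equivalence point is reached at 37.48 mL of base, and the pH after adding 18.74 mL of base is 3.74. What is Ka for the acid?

1.8 x 10^-4

18.74 mL is half of the equivalence volume, so this is the half-equivalence point where [HA] = [A^-].
At half-equivalence pH = pKa, so pKa = 3.74.
Ka = 10^(-3.74) = 1.8 x 10^-4.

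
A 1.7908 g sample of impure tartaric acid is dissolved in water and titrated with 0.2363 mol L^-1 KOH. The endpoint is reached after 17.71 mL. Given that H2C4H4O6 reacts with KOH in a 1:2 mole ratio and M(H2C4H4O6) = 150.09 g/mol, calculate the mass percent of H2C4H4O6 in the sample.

n(KOH) = 0.2363 x 0.01771 = 0.004185 mol.
n(H2C4H4O6) = 0.004185 / 2 = 0.002092 mol.
mass of H2C4H4O6 = 0.002092 x 150.09 = 0.3141 g.
% purity = 0.3141 / 1.7908 x 100 = 17.5%.

17.5%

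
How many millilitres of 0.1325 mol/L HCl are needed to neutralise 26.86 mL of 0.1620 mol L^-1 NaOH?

32.8 mL

n(NaOH) = 0.1620 mol/L x 0.02686 L = 0.004351 mol.
At equivalence n(HCl) = n(NaOH) = 0.004351 mol.
V(HCl) = 0.004351 / 0.1325 = 0.03284 L = 32.8 mL.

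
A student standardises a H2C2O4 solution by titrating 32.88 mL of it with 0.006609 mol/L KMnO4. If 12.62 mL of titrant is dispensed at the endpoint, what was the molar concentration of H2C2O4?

0.00634 M

n(KMnO4) = 0.006609 x 0.01262 = 8.341e-5 mol.
From the balanced equation, 2 mol KMnO4 reacts with 5 mol H2C2O4, so n(H2C2O4) = 8.341e-5 x 5/2 = 0.0002085 mol.
[H2C2O4] = 0.0002085 / 0.03288 L = 0.00634 M.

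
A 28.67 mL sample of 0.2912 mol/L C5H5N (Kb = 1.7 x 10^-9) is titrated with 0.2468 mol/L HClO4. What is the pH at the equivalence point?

n(C5H5N) = 0.2912 x 0.02867 = 0.008349 mol; V(HClO4) at equivalence = 0.008349/0.2468 = 0.03383 L.
At equivalence the base is fully converted to C5H5NH+; total volume = 0.06250 L, so [C5H5NH+] = 0.008349/0.06250 = 0.1336 M.
Ka(C5H5NH+) = Kw/Kb = 1.0e-14 / 1.7 x 10^-9 = 5.88e-6.
[H^+] = sqrt(Ka x [C5H5NH+]) = sqrt(5.88e-6 x 0.1336) = 0.000886 M.
pH = -log(0.000886) = 3.05.

3.05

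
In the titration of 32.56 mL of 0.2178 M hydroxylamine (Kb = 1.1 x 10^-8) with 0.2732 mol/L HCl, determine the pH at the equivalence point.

n(NH2OH) = 0.2178 x 0.03256 = 0.007092 mol; V(HCl) at equivalence = 0.007092/0.2732 = 0.02596 L.
At equivalence the base is fully converted to NH3OH+; total volume = 0.05852 L, so [NH3OH+] = 0.007092/0.05852 = 0.1212 M.
Ka(NH3OH+) = Kw/Kb = 1.0e-14 / 1.1 x 10^-8 = 9.09e-7.
[H^+] = sqrt(Ka x [NH3OH+]) = sqrt(9.09e-7 x 0.1212) = 0.000332 M.
pH = -log(0.000332) = 3.48.

3.48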